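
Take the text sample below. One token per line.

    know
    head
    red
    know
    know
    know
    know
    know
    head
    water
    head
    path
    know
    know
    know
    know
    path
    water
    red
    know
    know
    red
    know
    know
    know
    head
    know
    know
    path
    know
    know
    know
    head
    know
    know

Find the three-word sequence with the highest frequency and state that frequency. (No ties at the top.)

Trigram frequencies (highest first):
  know know know: 7
  red know know: 3
  know know head: 3
  path know know: 2
  know know path: 2
  know head know: 2
  … (13 more, each ≤ 2)

"know know know", 7 times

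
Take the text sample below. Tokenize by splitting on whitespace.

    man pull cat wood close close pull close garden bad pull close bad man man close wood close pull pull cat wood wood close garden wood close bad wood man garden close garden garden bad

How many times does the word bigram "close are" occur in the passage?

0

Scanning the 34 overlapping bigram windows for "close are":
  (none found)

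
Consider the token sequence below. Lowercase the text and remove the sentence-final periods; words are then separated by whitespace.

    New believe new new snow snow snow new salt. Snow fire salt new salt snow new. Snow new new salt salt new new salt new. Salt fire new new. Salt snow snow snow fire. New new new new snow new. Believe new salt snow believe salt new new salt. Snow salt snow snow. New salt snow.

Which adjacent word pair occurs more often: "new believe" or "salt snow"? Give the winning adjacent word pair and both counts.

"salt snow" (7 vs 2)

"new believe": 2 occurrences
"salt snow": 7 occurrences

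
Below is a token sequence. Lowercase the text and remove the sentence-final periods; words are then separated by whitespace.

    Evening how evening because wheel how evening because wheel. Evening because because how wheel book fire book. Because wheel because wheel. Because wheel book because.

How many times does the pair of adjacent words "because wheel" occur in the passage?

5

Scanning the 24 overlapping bigram windows for "because wheel":
  position 4–5: because wheel
  position 8–9: because wheel
  position 18–19: because wheel
  position 20–21: because wheel
  position 22–23: because wheel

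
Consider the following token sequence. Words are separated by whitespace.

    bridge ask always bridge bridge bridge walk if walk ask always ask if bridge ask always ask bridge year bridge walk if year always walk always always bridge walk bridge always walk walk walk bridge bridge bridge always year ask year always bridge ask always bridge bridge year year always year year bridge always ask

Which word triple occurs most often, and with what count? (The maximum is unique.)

Trigram frequencies (highest first):
  bridge ask always: 3
  ask always bridge: 2
  always bridge bridge: 2
  bridge bridge bridge: 2
  bridge walk if: 2
  ask always ask: 2
  … (40 more, each ≤ 1)

"bridge ask always", 3 times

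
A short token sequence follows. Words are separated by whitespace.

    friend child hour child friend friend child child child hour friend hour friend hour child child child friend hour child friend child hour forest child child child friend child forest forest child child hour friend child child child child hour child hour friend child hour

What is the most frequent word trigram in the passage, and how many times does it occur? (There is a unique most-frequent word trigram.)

"child child child", 5 times

Trigram frequencies (highest first):
  child child child: 5
  friend child hour: 3
  child child hour: 3
  child hour friend: 3
  child hour child: 2
  hour child friend: 2
  … (18 more, each ≤ 2)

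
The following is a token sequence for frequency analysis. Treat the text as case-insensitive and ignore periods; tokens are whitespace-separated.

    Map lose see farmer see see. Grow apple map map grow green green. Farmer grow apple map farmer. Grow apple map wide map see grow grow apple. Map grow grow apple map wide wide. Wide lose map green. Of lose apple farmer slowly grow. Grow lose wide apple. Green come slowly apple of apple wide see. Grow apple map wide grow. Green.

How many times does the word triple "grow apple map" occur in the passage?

Scanning the 60 overlapping trigram windows for "grow apple map":
  position 7–9: grow apple map
  position 15–17: grow apple map
  position 19–21: grow apple map
  position 26–28: grow apple map
  position 30–32: grow apple map
  position 57–59: grow apple map

6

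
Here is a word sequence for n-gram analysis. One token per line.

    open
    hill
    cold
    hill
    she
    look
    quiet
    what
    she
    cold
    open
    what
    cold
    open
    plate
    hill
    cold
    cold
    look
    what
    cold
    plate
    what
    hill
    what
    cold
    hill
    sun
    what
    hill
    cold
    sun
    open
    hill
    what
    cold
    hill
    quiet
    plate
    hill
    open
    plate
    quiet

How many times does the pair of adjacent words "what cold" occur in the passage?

Scanning the 42 overlapping bigram windows for "what cold":
  position 12–13: what cold
  position 20–21: what cold
  position 25–26: what cold
  position 35–36: what cold

4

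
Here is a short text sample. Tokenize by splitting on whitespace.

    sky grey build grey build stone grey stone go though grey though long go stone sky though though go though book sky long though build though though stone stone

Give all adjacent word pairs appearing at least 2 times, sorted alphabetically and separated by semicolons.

Bigram counts meeting the condition (at least 2 times):
  go though: 2
  grey build: 2
  though though: 2

go though; grey build; though though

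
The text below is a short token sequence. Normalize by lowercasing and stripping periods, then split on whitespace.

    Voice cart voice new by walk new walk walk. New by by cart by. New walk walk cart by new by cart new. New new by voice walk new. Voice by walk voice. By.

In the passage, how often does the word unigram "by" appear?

Scanning the 34 tokens for "by":
  position 5: by
  position 11: by
  position 12: by
  position 14: by
  position 19: by
  position 21: by
  position 26: by
  position 31: by
  position 34: by

9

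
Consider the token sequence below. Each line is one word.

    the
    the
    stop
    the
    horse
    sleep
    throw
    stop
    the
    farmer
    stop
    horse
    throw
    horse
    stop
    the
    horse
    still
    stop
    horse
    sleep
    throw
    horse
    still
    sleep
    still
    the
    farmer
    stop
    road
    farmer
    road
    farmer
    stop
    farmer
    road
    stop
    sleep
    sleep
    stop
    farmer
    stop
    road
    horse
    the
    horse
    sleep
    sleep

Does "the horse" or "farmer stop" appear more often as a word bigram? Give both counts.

"the horse": 3 occurrences
"farmer stop": 4 occurrences

"farmer stop" (4 vs 3)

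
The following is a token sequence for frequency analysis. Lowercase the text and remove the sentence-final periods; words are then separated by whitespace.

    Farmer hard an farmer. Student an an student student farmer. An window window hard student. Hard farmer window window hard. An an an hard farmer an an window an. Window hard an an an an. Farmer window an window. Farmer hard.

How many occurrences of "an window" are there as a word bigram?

4

Scanning the 40 overlapping bigram windows for "an window":
  position 11–12: an window
  position 27–28: an window
  position 29–30: an window
  position 38–39: an window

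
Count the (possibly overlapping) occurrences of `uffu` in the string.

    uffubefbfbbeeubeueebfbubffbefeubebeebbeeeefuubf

1

Sliding a length-4 window over the 47 characters (44 positions):
  position 1–4: uffu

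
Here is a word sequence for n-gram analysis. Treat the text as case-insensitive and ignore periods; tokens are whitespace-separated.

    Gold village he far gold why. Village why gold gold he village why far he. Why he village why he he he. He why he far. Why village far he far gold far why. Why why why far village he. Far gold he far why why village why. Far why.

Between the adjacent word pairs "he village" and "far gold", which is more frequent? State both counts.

"he village": 2 occurrences
"far gold": 3 occurrences

"far gold" (3 vs 2)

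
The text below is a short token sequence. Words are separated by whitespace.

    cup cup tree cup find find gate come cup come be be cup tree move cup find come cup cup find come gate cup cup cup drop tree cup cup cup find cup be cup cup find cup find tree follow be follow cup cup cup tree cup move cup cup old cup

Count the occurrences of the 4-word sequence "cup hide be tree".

Scanning the 50 overlapping 4-gram windows for "cup hide be tree":
  (none found)

0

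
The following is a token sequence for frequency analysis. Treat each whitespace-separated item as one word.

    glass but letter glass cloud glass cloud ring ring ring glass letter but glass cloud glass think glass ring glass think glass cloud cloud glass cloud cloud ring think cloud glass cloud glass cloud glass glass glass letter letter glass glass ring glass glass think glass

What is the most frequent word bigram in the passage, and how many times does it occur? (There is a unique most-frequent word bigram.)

"glass cloud", 7 times

Bigram frequencies (highest first):
  glass cloud: 7
  cloud glass: 6
  glass glass: 4
  ring glass: 3
  glass think: 3
  think glass: 3
  … (13 more, each ≤ 2)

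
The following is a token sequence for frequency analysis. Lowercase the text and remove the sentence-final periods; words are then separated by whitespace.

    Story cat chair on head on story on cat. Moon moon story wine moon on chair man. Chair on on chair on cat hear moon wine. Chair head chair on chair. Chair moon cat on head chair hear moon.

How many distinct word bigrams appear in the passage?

29

39 tokens → 38 bigram windows in total.
Repeated bigrams (each contributes count−1 duplicates):
  chair on: 4
  on chair: 3
  head chair: 2
  hear moon: 2
  on cat: 2
  on head: 2
9 duplicate windows → 38 − 9 = 29 distinct.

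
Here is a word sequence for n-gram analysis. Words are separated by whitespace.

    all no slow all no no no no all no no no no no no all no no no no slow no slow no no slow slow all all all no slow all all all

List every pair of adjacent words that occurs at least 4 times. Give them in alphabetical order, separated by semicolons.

Bigram counts meeting the condition (at least 4 times):
  all all: 4
  all no: 5
  no no: 12
  no slow: 5

all all; all no; no no; no slow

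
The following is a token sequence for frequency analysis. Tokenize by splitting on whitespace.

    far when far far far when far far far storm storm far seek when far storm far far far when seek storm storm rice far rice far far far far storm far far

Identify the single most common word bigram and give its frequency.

"far far", 10 times

Bigram frequencies (highest first):
  far far: 10
  far when: 3
  when far: 3
  far storm: 3
  storm far: 3
  storm storm: 2
  … (7 more, each ≤ 2)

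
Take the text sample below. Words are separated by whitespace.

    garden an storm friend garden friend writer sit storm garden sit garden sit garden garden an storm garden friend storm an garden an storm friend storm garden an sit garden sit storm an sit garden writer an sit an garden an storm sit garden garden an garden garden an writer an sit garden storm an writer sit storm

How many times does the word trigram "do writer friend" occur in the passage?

0

Scanning the 56 overlapping trigram windows for "do writer friend":
  (none found)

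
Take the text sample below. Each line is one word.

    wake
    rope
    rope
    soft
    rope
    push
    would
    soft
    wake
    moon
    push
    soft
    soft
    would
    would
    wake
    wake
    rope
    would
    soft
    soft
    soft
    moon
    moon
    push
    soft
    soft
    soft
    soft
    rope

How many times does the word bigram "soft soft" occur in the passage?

6

Scanning the 29 overlapping bigram windows for "soft soft":
  position 12–13: soft soft
  position 20–21: soft soft
  position 21–22: soft soft
  position 26–27: soft soft
  position 27–28: soft soft
  position 28–29: soft soft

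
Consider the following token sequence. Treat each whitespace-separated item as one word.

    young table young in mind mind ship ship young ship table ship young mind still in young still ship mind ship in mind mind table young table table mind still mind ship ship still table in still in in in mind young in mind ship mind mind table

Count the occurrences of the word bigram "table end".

0

Scanning the 47 overlapping bigram windows for "table end":
  (none found)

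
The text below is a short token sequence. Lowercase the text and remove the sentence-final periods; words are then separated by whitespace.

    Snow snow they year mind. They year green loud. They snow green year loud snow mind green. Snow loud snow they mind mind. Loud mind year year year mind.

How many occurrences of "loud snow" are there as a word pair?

Scanning the 28 overlapping bigram windows for "loud snow":
  position 14–15: loud snow
  position 19–20: loud snow

2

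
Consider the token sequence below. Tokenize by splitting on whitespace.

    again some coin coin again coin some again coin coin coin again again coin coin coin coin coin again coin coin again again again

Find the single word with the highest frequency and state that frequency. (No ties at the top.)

Unigram frequencies (highest first):
  coin: 13
  again: 9
  some: 2

"coin", 13 times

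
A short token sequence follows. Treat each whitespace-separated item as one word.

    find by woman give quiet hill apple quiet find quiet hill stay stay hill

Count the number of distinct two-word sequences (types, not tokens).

12

14 tokens → 13 bigram windows in total.
Repeated bigrams (each contributes count−1 duplicates):
  quiet hill: 2
1 duplicate windows → 13 − 1 = 12 distinct.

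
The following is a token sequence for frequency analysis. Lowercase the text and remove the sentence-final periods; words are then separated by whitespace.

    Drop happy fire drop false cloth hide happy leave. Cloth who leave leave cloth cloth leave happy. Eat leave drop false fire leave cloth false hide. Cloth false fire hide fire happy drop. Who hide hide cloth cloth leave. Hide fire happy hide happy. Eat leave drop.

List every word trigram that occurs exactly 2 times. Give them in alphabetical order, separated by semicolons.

cloth cloth leave; eat leave drop; happy eat leave; hide fire happy

Trigram counts meeting the condition (exactly 2 times):
  cloth cloth leave: 2
  eat leave drop: 2
  happy eat leave: 2
  hide fire happy: 2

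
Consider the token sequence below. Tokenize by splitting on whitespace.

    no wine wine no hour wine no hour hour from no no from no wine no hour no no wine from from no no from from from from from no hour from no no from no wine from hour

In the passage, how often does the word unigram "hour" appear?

Scanning the 39 tokens for "hour":
  position 5: hour
  position 8: hour
  position 9: hour
  position 17: hour
  position 31: hour
  position 39: hour

6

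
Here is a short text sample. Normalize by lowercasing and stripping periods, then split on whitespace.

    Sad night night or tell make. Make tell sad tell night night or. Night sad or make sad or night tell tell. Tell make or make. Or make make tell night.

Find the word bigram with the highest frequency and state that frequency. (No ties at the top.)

Bigram frequencies (highest first):
  or make: 3
  night night: 2
  night or: 2
  tell make: 2
  make make: 2
  make tell: 2
  … (12 more, each ≤ 2)

"or make", 3 times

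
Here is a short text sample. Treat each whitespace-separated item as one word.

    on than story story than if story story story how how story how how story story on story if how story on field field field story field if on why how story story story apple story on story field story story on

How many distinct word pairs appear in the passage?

42 tokens → 41 bigram windows in total.
Repeated bigrams (each contributes count−1 duplicates):
  story story: 7
  how story: 4
  story on: 4
  field field: 2
  field story: 2
  how how: 2
  on story: 2
  story field: 2
  … (1 more repeated)
18 duplicate windows → 41 − 18 = 23 distinct.

23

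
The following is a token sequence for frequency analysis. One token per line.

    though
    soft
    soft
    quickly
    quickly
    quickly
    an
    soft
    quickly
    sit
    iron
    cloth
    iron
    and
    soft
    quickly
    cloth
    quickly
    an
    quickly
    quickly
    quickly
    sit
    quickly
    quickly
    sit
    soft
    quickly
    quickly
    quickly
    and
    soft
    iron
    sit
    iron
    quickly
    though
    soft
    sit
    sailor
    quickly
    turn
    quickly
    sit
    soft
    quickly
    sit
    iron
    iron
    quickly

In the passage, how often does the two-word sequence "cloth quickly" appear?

1

Scanning the 49 overlapping bigram windows for "cloth quickly":
  position 17–18: cloth quickly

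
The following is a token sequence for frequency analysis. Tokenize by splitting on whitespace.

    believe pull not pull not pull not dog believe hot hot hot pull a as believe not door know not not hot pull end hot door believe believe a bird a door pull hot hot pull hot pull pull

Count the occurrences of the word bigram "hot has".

0

Scanning the 38 overlapping bigram windows for "hot has":
  (none found)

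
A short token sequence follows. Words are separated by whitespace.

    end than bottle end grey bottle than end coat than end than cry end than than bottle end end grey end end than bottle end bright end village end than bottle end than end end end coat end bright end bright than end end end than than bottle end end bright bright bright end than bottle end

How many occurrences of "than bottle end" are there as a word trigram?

Scanning the 55 overlapping trigram windows for "than bottle end":
  position 2–4: than bottle end
  position 16–18: than bottle end
  position 23–25: than bottle end
  position 30–32: than bottle end
  position 47–49: than bottle end
  position 55–57: than bottle end

6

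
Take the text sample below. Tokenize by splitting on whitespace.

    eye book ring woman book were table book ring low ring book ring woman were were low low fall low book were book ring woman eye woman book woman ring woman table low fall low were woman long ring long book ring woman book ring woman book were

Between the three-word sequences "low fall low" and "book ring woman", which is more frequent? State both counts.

"low fall low": 2 occurrences
"book ring woman": 5 occurrences

"book ring woman" (5 vs 2)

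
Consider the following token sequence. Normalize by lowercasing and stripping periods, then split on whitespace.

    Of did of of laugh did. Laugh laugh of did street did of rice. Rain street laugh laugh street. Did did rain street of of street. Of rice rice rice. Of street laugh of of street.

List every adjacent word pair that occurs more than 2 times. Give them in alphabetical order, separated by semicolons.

Bigram counts meeting the condition (more than 2 times):
  of of: 3
  of street: 3

of of; of street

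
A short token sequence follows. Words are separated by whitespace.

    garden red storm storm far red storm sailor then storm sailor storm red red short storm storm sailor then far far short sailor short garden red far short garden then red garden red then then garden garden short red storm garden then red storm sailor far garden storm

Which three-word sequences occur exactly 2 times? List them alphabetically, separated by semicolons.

Trigram counts meeting the condition (exactly 2 times):
  garden then red: 2
  red storm sailor: 2
  storm sailor then: 2

garden then red; red storm sailor; storm sailor then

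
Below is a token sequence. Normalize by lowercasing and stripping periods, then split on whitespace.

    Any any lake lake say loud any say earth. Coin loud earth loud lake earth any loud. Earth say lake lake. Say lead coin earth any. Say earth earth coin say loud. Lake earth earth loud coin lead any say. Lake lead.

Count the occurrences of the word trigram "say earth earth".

1

Scanning the 40 overlapping trigram windows for "say earth earth":
  position 27–29: say earth earth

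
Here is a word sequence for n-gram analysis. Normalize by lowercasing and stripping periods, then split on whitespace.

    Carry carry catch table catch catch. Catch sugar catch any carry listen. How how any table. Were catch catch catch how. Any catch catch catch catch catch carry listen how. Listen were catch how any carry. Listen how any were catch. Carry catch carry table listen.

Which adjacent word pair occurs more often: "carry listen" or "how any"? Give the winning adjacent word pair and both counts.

"how any" (4 vs 3)

"carry listen": 3 occurrences
"how any": 4 occurrences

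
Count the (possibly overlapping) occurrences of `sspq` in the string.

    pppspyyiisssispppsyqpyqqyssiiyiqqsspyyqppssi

Sliding a length-4 window over the 44 characters (41 positions):
  (no match at any position)

0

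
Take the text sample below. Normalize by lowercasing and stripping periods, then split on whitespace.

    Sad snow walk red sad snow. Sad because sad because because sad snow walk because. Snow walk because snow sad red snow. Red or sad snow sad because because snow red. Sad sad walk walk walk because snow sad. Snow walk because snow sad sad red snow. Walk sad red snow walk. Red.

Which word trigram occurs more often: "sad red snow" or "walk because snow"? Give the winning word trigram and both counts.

"sad red snow": 3 occurrences
"walk because snow": 4 occurrences

"walk because snow" (4 vs 3)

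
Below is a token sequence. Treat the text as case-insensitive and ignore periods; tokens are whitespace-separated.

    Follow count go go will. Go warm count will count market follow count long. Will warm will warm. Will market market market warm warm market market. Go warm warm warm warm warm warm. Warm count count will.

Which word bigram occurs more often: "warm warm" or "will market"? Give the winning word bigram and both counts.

"warm warm" (7 vs 1)

"warm warm": 7 occurrences
"will market": 1 occurrence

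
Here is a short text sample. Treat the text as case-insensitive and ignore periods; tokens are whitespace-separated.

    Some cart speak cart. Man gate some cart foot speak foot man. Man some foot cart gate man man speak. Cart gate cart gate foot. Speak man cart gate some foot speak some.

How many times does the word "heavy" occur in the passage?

0

Scanning the 33 tokens for "heavy":
  (none found)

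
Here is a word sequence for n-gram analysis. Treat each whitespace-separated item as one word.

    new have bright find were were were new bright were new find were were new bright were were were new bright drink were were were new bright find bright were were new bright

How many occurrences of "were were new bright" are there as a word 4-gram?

Scanning the 30 overlapping 4-gram windows for "were were new bright":
  position 6–9: were were new bright
  position 13–16: were were new bright
  position 18–21: were were new bright
  position 24–27: were were new bright
  position 30–33: were were new bright

5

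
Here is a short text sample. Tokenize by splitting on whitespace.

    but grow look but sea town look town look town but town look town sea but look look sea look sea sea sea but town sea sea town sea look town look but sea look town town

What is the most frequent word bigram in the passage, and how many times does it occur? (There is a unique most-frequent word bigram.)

Bigram frequencies (highest first):
  look town: 5
  town look: 4
  town sea: 3
  sea look: 3
  sea sea: 3
  look but: 2
  … (11 more, each ≤ 2)

"look town", 5 times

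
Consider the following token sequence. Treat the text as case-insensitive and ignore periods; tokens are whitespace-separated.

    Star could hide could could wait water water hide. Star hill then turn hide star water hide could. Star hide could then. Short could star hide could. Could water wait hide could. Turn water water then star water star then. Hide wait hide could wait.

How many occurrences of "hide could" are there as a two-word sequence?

6

Scanning the 44 overlapping bigram windows for "hide could":
  position 3–4: hide could
  position 17–18: hide could
  position 20–21: hide could
  position 26–27: hide could
  position 31–32: hide could
  position 43–44: hide could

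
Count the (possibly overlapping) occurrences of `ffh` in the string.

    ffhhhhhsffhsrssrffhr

3

Sliding a length-3 window over the 20 characters (18 positions):
  position 1–3: ffh
  position 9–11: ffh
  position 17–19: ffh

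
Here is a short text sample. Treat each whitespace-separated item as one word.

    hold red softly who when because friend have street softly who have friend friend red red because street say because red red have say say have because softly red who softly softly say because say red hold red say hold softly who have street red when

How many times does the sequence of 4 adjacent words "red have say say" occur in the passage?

Scanning the 43 overlapping 4-gram windows for "red have say say":
  position 22–25: red have say say

1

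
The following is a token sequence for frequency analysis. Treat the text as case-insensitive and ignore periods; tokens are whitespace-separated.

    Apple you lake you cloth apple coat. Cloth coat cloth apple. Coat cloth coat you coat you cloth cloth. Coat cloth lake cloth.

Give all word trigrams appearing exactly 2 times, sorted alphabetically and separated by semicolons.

Trigram counts meeting the condition (exactly 2 times):
  apple coat cloth: 2
  cloth apple coat: 2
  cloth coat cloth: 2
  coat cloth coat: 2

apple coat cloth; cloth apple coat; cloth coat cloth; coat cloth coat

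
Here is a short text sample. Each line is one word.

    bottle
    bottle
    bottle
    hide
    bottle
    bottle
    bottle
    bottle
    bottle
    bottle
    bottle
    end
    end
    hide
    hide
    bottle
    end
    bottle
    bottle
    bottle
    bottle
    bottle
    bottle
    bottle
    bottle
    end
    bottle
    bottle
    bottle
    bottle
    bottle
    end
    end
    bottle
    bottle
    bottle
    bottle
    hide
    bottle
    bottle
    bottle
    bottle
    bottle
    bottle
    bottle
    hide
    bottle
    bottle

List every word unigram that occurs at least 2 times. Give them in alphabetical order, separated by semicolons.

bottle; end; hide

Unigram counts meeting the condition (at least 2 times):
  bottle: 37
  end: 6
  hide: 5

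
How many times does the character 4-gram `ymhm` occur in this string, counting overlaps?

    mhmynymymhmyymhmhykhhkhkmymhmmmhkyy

Sliding a length-4 window over the 35 characters (32 positions):
  position 8–11: ymhm
  position 13–16: ymhm
  position 26–29: ymhm

3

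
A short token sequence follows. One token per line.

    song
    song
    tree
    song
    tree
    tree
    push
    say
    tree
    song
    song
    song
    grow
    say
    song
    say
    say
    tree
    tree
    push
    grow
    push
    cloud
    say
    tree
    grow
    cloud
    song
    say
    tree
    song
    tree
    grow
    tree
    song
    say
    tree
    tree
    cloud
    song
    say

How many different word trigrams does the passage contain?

41 tokens → 39 trigram windows in total.
Repeated trigrams (each contributes count−1 duplicates):
  cloud song say: 2
  say tree song: 2
  say tree tree: 2
  song say tree: 2
  tree song tree: 2
  tree tree push: 2
6 duplicate windows → 39 − 6 = 33 distinct.

33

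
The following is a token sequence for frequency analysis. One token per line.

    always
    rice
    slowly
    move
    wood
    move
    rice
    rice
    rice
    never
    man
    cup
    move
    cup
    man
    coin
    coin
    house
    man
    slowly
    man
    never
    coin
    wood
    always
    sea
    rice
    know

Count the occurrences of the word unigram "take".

0

Scanning the 28 tokens for "take":
  (none found)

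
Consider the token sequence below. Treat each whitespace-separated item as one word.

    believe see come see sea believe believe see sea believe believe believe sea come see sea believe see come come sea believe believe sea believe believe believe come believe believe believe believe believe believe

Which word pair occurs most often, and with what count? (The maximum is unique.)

Bigram frequencies (highest first):
  believe believe: 11
  sea believe: 5
  believe see: 3
  see sea: 3
  see come: 2
  come see: 2
  … (6 more, each ≤ 2)

"believe believe", 11 times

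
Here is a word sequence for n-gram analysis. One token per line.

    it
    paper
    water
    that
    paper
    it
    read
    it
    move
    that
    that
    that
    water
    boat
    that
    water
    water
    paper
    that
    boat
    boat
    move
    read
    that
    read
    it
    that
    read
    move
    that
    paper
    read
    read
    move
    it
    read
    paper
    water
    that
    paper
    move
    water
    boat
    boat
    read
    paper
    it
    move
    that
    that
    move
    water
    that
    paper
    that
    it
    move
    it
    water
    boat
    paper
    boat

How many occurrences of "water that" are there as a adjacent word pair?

3

Scanning the 61 overlapping bigram windows for "water that":
  position 3–4: water that
  position 38–39: water that
  position 52–53: water that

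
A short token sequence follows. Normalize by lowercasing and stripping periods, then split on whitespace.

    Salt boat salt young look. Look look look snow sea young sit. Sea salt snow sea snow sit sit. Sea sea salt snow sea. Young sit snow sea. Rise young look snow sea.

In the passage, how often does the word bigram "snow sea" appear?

5

Scanning the 32 overlapping bigram windows for "snow sea":
  position 9–10: snow sea
  position 15–16: snow sea
  position 23–24: snow sea
  position 27–28: snow sea
  position 32–33: snow sea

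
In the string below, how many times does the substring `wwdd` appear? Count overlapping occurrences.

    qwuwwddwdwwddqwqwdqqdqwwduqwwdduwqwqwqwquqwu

Sliding a length-4 window over the 44 characters (41 positions):
  position 4–7: wwdd
  position 10–13: wwdd
  position 28–31: wwdd

3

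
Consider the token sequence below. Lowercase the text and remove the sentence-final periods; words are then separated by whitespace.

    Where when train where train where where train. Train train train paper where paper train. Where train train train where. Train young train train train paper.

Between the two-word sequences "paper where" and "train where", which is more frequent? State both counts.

"train where" (4 vs 1)

"paper where": 1 occurrence
"train where": 4 occurrences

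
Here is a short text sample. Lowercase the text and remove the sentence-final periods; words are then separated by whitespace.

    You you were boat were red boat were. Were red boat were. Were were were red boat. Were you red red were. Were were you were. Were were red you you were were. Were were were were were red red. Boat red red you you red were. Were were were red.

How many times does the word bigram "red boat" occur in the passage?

Scanning the 50 overlapping bigram windows for "red boat":
  position 6–7: red boat
  position 10–11: red boat
  position 16–17: red boat
  position 40–41: red boat

4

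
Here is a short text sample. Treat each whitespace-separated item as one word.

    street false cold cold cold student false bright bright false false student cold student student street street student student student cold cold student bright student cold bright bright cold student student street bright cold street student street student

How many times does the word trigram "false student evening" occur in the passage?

0

Scanning the 36 overlapping trigram windows for "false student evening":
  (none found)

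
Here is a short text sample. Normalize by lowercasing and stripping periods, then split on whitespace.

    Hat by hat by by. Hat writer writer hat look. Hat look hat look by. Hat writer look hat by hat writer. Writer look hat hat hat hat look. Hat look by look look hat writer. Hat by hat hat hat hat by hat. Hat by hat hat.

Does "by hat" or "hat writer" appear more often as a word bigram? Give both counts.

"by hat": 7 occurrences
"hat writer": 4 occurrences

"by hat" (7 vs 4)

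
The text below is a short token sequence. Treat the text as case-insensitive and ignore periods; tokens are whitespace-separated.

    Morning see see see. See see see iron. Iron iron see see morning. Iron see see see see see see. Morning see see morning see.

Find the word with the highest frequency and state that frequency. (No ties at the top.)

Unigram frequencies (highest first):
  see: 17
  morning: 4
  iron: 4

"see", 17 times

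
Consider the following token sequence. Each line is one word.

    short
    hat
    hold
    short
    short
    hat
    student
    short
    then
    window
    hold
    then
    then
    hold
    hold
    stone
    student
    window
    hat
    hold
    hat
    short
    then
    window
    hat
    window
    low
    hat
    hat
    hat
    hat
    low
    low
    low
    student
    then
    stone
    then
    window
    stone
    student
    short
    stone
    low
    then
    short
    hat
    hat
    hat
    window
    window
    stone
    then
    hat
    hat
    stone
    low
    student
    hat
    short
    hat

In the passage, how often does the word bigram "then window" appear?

Scanning the 60 overlapping bigram windows for "then window":
  position 9–10: then window
  position 23–24: then window
  position 38–39: then window

3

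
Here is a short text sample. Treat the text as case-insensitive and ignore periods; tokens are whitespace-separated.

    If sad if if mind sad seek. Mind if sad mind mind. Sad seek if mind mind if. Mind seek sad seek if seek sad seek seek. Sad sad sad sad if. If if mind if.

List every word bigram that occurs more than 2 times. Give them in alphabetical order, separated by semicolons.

if if; if mind; mind if; sad sad; sad seek; seek sad

Bigram counts meeting the condition (more than 2 times):
  if if: 3
  if mind: 4
  mind if: 3
  sad sad: 3
  sad seek: 4
  seek sad: 3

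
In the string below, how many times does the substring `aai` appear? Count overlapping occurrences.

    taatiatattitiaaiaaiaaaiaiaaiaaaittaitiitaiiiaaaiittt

6

Sliding a length-3 window over the 52 characters (50 positions):
  position 14–16: aai
  position 17–19: aai
  position 21–23: aai
  position 26–28: aai
  position 30–32: aai
  position 46–48: aai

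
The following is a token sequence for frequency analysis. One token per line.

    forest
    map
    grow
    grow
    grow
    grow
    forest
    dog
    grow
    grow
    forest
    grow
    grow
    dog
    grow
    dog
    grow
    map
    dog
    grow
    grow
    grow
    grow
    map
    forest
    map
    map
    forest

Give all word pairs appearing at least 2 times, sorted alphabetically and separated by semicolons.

Bigram counts meeting the condition (at least 2 times):
  dog grow: 4
  forest map: 2
  grow dog: 2
  grow forest: 2
  grow grow: 8
  grow map: 2
  map forest: 2

dog grow; forest map; grow dog; grow forest; grow grow; grow map; map forest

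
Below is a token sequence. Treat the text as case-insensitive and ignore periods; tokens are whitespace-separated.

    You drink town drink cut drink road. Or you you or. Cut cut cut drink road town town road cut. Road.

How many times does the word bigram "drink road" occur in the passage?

2

Scanning the 20 overlapping bigram windows for "drink road":
  position 6–7: drink road
  position 15–16: drink road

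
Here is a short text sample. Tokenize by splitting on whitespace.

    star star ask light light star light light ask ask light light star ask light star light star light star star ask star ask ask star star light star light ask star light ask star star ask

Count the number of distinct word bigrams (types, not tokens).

37 tokens → 36 bigram windows in total.
Repeated bigrams (each contributes count−1 duplicates):
  light star: 6
  star light: 6
  star ask: 5
  ask star: 4
  star star: 4
  ask light: 3
  light ask: 3
  light light: 3
  … (1 more repeated)
27 duplicate windows → 36 − 27 = 9 distinct.

9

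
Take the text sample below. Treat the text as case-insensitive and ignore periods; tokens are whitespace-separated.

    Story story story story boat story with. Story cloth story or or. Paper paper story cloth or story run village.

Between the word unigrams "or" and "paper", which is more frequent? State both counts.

"or": 3 occurrences
"paper": 2 occurrences

"or" (3 vs 2)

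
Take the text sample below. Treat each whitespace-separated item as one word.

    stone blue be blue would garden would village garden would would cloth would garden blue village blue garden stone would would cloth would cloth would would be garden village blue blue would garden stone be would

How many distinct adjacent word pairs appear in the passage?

36 tokens → 35 bigram windows in total.
Repeated bigrams (each contributes count−1 duplicates):
  cloth would: 3
  would cloth: 3
  would garden: 3
  would would: 3
  blue would: 2
  garden stone: 2
  garden would: 2
  village blue: 2
12 duplicate windows → 35 − 12 = 23 distinct.

23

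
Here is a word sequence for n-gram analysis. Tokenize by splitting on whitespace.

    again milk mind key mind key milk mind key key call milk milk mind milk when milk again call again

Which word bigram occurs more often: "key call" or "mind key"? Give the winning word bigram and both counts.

"mind key" (3 vs 1)

"key call": 1 occurrence
"mind key": 3 occurrences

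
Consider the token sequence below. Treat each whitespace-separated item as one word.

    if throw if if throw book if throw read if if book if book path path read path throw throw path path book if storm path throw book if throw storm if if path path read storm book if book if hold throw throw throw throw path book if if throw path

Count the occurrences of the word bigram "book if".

Scanning the 51 overlapping bigram windows for "book if":
  position 6–7: book if
  position 12–13: book if
  position 23–24: book if
  position 28–29: book if
  position 38–39: book if
  position 40–41: book if
  position 48–49: book if

7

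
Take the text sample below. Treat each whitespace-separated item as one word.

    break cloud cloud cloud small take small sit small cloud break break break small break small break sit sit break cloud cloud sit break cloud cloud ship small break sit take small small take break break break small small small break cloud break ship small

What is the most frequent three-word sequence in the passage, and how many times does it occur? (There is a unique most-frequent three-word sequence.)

Trigram frequencies (highest first):
  break cloud cloud: 3
  break break break: 2
  break break small: 2
  break small break: 2
  small break sit: 2
  sit break cloud: 2
  … (30 more, each ≤ 1)

"break cloud cloud", 3 times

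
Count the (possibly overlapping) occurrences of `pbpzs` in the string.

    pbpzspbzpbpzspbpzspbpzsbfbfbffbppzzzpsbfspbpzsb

5

Sliding a length-5 window over the 47 characters (43 positions):
  position 1–5: pbpzs
  position 9–13: pbpzs
  position 14–18: pbpzs
  position 19–23: pbpzs
  position 42–46: pbpzs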